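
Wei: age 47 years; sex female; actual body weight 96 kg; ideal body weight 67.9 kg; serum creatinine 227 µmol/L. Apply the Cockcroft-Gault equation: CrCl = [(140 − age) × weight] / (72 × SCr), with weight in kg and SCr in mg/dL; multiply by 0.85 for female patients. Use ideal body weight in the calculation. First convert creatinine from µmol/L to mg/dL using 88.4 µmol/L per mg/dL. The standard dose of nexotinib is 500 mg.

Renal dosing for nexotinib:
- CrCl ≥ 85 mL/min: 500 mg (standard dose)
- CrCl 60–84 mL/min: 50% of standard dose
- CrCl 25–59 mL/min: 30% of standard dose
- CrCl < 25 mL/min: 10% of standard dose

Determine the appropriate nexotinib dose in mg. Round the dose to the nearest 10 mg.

SCr = 227 / 88.4 = 2.568 mg/dL
CrCl = (140 − 47) × 67.9 / (72 × 2.568) × 0.85 = 6314.7 / 184.90 × 0.85 ≈ 29.0 mL/min
CrCl ≈ 29 mL/min → bracket 25–59 mL/min.
30% of 500 mg = 150 mg

150 mg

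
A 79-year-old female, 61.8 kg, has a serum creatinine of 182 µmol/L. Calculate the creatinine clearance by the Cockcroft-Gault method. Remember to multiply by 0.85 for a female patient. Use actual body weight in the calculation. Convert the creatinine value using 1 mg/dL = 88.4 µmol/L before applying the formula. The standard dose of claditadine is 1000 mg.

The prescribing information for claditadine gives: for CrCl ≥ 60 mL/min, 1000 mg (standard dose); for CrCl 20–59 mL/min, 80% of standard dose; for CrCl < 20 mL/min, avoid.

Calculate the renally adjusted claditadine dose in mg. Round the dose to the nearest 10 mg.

800 mg

SCr = 182 / 88.4 = 2.059 mg/dL
CrCl = (140 − 79) × 61.8 / (72 × 2.059) × 0.85 = 3769.8 / 148.25 × 0.85 ≈ 21.6 mL/min
CrCl ≈ 22 mL/min → bracket 20–59 mL/min.
80% of 1000 mg = 800 mg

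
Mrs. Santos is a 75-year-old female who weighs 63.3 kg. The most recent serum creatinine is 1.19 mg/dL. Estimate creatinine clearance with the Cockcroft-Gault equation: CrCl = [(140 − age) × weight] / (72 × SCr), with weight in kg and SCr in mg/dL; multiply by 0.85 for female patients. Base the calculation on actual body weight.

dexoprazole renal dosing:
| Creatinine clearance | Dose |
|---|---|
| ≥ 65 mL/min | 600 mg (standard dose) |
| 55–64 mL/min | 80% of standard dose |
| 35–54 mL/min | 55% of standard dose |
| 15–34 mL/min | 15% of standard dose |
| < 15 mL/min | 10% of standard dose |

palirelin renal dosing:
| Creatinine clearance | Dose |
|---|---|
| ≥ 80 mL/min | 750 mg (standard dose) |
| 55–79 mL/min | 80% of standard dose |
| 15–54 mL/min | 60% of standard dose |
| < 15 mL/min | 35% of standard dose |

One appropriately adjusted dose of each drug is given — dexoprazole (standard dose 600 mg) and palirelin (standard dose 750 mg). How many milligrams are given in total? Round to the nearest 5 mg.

780 mg

CrCl = (140 − 75) × 63.3 / (72 × 1.19) × 0.85 = 4114.5 / 85.68 × 0.85 ≈ 40.8 mL/min
CrCl ≈ 41 mL/min.
dexoprazole: 35–54 mL/min → 55% of 600 mg = 330 mg.
palirelin: 15–54 mL/min → 60% of 750 mg = 450 mg.
Total = 330 + 450 = 780 mg.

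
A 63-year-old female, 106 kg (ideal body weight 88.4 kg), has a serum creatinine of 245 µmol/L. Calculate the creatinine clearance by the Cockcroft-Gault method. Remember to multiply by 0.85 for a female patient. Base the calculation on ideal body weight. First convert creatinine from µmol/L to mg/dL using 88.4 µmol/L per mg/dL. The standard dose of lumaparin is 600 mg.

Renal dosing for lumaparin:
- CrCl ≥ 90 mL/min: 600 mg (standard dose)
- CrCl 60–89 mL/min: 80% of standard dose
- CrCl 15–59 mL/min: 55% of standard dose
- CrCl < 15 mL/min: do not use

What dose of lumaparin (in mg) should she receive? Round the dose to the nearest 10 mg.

330 mg

SCr = 245 / 88.4 = 2.771 mg/dL
CrCl = (140 − 63) × 88.4 / (72 × 2.771) × 0.85 = 6806.8 / 199.51 × 0.85 ≈ 29.0 mL/min
CrCl ≈ 29 mL/min → bracket 15–59 mL/min.
55% of 600 mg = 330 mg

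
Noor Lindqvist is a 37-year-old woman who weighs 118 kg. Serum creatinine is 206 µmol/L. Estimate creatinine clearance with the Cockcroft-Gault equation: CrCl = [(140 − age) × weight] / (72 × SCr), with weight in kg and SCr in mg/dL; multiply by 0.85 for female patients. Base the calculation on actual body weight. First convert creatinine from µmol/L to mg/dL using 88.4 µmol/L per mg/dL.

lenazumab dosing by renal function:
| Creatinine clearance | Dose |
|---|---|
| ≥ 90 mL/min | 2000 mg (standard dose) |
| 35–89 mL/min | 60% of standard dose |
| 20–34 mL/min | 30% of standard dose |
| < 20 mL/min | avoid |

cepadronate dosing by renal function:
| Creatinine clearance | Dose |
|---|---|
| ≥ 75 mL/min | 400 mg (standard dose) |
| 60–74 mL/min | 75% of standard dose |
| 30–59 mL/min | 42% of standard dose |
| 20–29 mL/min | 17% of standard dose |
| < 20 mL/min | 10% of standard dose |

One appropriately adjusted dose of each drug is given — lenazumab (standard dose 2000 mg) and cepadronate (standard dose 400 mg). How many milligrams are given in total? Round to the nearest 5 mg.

1500 mg

SCr = 206 / 88.4 = 2.33 mg/dL
CrCl = (140 − 37) × 118 / (72 × 2.33) × 0.85 = 12154.0 / 167.76 × 0.85 ≈ 61.6 mL/min
CrCl ≈ 62 mL/min.
lenazumab: 35–89 mL/min → 60% of 2000 mg = 1200 mg.
cepadronate: 60–74 mL/min → 75% of 400 mg = 300 mg.
Total = 1200 + 300 = 1500 mg.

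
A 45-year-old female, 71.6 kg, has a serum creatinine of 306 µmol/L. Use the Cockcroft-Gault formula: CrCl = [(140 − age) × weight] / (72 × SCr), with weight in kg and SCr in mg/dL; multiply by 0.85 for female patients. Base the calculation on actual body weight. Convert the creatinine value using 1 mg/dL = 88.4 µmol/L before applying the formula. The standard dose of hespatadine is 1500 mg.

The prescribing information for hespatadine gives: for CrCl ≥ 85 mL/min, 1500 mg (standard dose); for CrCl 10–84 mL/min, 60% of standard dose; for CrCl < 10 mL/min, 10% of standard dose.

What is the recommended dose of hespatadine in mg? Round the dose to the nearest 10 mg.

900 mg

SCr = 306 / 88.4 = 3.462 mg/dL
CrCl = (140 − 45) × 71.6 / (72 × 3.462) × 0.85 = 6802.0 / 249.26 × 0.85 ≈ 23.2 mL/min
CrCl ≈ 23 mL/min → bracket 10–84 mL/min.
60% of 1500 mg = 900 mg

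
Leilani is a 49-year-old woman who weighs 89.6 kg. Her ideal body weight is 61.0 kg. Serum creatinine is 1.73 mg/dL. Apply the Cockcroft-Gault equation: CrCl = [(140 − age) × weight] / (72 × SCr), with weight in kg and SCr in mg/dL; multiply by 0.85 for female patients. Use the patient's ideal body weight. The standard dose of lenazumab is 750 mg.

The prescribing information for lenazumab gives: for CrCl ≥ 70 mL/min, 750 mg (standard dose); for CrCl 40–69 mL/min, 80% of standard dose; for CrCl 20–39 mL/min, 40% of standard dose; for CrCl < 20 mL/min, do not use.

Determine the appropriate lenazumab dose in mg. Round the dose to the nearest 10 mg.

CrCl = (140 − 49) × 61 / (72 × 1.73) × 0.85 = 5551.0 / 124.56 × 0.85 ≈ 37.9 mL/min
CrCl ≈ 38 mL/min → bracket 20–39 mL/min.
40% of 750 mg = 300 mg

300 mg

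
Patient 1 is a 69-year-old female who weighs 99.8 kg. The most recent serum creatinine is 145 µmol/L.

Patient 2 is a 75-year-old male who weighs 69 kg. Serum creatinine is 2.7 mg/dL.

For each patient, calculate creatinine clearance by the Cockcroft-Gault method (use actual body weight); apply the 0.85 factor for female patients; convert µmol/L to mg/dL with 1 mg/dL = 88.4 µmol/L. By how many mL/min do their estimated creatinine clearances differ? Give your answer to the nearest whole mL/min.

28 mL/min

Patient 1: SCr = 145 / 88.4 = 1.64 mg/dL
Patient 1: CrCl = (140 − 69) × 99.8 / (72 × 1.64) × 0.85 = 7085.8 / 118.08 × 0.85 ≈ 51.0 mL/min
Patient 2: CrCl = (140 − 75) × 69 / (72 × 2.7) = 4485.0 / 194.40 ≈ 23.1 mL/min
|51.0 − 23.1| = 27.9 mL/min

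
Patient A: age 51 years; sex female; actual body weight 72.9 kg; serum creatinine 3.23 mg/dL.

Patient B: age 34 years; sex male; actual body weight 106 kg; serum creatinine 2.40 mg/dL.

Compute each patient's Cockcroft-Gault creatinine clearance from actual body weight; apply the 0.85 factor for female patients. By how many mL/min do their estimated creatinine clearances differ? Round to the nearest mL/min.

41 mL/min

Patient A: CrCl = (140 − 51) × 72.9 / (72 × 3.23) × 0.85 = 6488.1 / 232.56 × 0.85 ≈ 23.7 mL/min
Patient B: CrCl = (140 − 34) × 106 / (72 × 2.4) = 11236.0 / 172.80 ≈ 65.0 mL/min
|23.7 − 65.0| = 41.3 mL/min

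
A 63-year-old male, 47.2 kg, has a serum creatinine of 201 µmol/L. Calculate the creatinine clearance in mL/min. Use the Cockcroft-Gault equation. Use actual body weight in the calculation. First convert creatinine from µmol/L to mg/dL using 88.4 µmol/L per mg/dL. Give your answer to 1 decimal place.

22.2 mL/min

SCr = 201 / 88.4 = 2.274 mg/dL
CrCl = (140 − 63) × 47.2 / (72 × 2.274) = 3634.4 / 163.73 ≈ 22.2 mL/min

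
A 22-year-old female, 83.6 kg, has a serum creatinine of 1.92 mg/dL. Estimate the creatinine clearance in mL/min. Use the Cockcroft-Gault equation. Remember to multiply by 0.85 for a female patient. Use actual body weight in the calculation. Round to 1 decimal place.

60.7 mL/min

CrCl = (140 − 22) × 83.6 / (72 × 1.92) × 0.85 = 9864.8 / 138.24 × 0.85 ≈ 60.7 mL/min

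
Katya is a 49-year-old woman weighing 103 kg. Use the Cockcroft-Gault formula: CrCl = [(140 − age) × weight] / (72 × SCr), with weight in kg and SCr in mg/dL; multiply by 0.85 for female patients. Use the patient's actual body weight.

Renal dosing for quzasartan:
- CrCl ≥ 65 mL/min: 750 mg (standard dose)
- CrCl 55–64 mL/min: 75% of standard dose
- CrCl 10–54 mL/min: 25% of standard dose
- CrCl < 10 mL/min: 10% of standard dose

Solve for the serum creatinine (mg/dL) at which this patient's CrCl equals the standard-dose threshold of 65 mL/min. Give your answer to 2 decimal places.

1.70 mg/dL

Standard dose requires CrCl ≥ 65 mL/min.
Set (140 − 49) × 103 × 0.85 / (72 × SCr) = 65
SCr = (140 − 49) × 103 × 0.85 / (72 × 65) = 1.702 mg/dL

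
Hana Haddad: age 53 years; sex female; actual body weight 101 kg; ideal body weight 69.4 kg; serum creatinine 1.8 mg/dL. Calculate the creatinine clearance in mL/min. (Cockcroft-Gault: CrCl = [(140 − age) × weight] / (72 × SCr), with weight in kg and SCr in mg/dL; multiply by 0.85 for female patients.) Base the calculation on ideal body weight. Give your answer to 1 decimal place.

CrCl = (140 − 53) × 69.4 / (72 × 1.8) × 0.85 = 6037.8 / 129.60 × 0.85 ≈ 39.6 mL/min

39.6 mL/min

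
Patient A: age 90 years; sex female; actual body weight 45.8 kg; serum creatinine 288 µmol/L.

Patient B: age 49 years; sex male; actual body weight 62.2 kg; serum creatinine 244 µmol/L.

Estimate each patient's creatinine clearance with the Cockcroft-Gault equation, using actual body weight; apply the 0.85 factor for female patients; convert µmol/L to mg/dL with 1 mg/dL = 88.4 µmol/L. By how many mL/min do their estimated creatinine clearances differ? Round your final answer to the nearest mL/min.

Patient A: SCr = 288 / 88.4 = 3.258 mg/dL
Patient A: CrCl = (140 − 90) × 45.8 / (72 × 3.258) × 0.85 = 2290.0 / 234.58 × 0.85 ≈ 8.3 mL/min
Patient B: SCr = 244 / 88.4 = 2.76 mg/dL
Patient B: CrCl = (140 − 49) × 62.2 / (72 × 2.76) = 5660.2 / 198.72 ≈ 28.5 mL/min
|8.3 − 28.5| = 20.2 mL/min

20 mL/min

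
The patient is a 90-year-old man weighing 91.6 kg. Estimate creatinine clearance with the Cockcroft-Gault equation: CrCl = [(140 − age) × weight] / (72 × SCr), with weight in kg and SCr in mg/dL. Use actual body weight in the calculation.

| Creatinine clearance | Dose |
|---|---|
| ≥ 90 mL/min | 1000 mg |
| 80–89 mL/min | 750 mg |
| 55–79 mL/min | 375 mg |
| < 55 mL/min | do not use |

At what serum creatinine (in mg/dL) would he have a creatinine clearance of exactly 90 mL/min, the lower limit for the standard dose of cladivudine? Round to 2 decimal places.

0.71 mg/dL

Standard dose requires CrCl ≥ 90 mL/min.
Set (140 − 90) × 91.6 / (72 × SCr) = 90
SCr = (140 − 90) × 91.6 / (72 × 90) = 0.707 mg/dL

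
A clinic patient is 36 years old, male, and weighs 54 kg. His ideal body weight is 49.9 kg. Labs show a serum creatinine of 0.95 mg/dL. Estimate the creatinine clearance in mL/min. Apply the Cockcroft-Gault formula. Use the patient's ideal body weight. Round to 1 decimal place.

CrCl = (140 − 36) × 49.9 / (72 × 0.95) = 5189.6 / 68.40 ≈ 75.9 mL/min

75.9 mL/min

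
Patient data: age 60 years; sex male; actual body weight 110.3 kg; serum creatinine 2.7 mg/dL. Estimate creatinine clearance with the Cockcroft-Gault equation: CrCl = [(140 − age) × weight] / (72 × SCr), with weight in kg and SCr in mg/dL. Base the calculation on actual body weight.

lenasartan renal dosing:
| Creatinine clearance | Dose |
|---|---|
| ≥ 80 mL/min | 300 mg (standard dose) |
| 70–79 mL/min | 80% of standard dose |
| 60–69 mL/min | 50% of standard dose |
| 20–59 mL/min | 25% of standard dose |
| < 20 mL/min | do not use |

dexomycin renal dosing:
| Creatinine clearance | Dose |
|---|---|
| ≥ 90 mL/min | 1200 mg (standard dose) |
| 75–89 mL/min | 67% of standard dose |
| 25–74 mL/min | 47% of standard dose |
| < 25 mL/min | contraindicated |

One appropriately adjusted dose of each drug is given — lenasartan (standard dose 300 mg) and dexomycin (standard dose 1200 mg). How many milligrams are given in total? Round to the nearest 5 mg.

CrCl = (140 − 60) × 110.3 / (72 × 2.7) = 8824.0 / 194.40 ≈ 45.4 mL/min
CrCl ≈ 45 mL/min.
lenasartan: 20–59 mL/min → 25% of 300 mg = 75 mg.
dexomycin: 25–74 mL/min → 47% of 1200 mg = 564 mg.
Total = 75 + 564 = 639 mg.

640 mg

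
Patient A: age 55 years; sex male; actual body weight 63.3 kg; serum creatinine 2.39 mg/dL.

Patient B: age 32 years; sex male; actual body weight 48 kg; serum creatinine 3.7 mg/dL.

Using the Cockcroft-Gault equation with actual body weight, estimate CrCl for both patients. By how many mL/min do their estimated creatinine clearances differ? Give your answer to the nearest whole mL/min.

12 mL/min

Patient A: CrCl = (140 − 55) × 63.3 / (72 × 2.39) = 5380.5 / 172.08 ≈ 31.3 mL/min
Patient B: CrCl = (140 − 32) × 48 / (72 × 3.7) = 5184.0 / 266.40 ≈ 19.5 mL/min
|31.3 − 19.5| = 11.8 mL/min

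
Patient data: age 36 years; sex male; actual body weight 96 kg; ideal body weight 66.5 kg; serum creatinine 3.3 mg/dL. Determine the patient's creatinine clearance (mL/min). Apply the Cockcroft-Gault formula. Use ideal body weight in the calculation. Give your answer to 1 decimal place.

29.1 mL/min

CrCl = (140 − 36) × 66.5 / (72 × 3.3) = 6916.0 / 237.60 ≈ 29.1 mL/min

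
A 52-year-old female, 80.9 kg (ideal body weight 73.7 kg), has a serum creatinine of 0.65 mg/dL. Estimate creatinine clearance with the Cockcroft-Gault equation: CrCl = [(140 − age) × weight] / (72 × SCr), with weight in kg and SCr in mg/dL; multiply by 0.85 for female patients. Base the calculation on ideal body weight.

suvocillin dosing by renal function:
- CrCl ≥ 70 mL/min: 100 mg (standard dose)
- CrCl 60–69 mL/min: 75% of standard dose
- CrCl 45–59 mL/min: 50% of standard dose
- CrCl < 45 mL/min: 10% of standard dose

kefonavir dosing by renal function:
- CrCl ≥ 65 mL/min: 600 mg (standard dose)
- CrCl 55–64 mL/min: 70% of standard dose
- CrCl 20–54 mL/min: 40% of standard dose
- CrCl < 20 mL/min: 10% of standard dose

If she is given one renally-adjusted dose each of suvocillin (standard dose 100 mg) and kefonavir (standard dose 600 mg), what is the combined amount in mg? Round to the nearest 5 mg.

CrCl = (140 − 52) × 73.7 / (72 × 0.65) × 0.85 = 6485.6 / 46.80 × 0.85 ≈ 117.8 mL/min
CrCl ≈ 118 mL/min.
suvocillin: ≥ 70 mL/min → 100% of 100 mg = 100 mg.
kefonavir: ≥ 65 mL/min → 100% of 600 mg = 600 mg.
Total = 100 + 600 = 700 mg.

700 mg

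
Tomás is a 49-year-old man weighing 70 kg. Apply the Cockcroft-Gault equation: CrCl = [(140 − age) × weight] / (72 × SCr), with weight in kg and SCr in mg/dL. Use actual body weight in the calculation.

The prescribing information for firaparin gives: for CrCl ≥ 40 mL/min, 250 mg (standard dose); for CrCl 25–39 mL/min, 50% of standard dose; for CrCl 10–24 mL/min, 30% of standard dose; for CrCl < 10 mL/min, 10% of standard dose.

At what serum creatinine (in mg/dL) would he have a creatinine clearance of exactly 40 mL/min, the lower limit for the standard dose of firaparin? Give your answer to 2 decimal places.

2.21 mg/dL

Standard dose requires CrCl ≥ 40 mL/min.
Set (140 − 49) × 70 / (72 × SCr) = 40
SCr = (140 − 49) × 70 / (72 × 40) = 2.212 mg/dL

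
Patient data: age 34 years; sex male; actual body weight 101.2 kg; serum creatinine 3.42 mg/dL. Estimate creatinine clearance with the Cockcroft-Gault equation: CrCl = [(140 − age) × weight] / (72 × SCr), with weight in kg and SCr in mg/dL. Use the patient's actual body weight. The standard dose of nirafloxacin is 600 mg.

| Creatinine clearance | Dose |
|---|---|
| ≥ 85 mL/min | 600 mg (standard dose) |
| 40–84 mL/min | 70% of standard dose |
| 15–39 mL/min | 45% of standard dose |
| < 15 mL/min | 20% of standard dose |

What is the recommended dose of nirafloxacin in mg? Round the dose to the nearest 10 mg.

CrCl = (140 − 34) × 101.2 / (72 × 3.42) = 10727.2 / 246.24 ≈ 43.6 mL/min
CrCl ≈ 44 mL/min → bracket 40–84 mL/min.
70% of 600 mg = 420 mg

420 mg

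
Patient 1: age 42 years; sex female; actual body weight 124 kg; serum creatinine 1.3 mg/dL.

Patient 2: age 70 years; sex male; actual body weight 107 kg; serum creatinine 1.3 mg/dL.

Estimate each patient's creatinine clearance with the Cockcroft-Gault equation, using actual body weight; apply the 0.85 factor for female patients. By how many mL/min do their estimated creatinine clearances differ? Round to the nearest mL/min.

Patient 1: CrCl = (140 − 42) × 124 / (72 × 1.3) × 0.85 = 12152.0 / 93.60 × 0.85 ≈ 110.4 mL/min
Patient 2: CrCl = (140 − 70) × 107 / (72 × 1.3) = 7490.0 / 93.60 ≈ 80.0 mL/min
|110.4 − 80.0| = 30.4 mL/min

30 mL/min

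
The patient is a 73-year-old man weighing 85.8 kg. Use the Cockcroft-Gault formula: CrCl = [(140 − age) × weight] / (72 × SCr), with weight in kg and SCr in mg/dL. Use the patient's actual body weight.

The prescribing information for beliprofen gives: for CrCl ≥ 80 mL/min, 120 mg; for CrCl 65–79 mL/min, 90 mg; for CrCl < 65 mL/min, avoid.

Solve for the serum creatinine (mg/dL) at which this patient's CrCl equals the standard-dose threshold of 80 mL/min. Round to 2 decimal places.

Standard dose requires CrCl ≥ 80 mL/min.
Set (140 − 73) × 85.8 / (72 × SCr) = 80
SCr = (140 − 73) × 85.8 / (72 × 80) = 0.998 mg/dL

1.00 mg/dL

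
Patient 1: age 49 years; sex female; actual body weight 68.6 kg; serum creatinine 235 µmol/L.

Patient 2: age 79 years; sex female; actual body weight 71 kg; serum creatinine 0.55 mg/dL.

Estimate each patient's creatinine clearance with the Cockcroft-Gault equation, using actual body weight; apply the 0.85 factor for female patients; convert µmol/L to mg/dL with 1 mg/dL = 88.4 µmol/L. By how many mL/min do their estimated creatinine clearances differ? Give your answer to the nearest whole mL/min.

Patient 1: SCr = 235 / 88.4 = 2.658 mg/dL
Patient 1: CrCl = (140 − 49) × 68.6 / (72 × 2.658) × 0.85 = 6242.6 / 191.38 × 0.85 ≈ 27.7 mL/min
Patient 2: CrCl = (140 − 79) × 71 / (72 × 0.55) × 0.85 = 4331.0 / 39.60 × 0.85 ≈ 93.0 mL/min
|27.7 − 93.0| = 65.3 mL/min

65 mL/min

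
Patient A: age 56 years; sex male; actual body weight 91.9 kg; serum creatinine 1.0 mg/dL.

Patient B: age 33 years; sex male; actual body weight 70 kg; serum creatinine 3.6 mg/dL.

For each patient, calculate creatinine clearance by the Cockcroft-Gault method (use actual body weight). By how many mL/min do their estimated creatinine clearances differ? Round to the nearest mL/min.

78 mL/min

Patient A: CrCl = (140 − 56) × 91.9 / (72 × 1) = 7719.6 / 72.00 ≈ 107.2 mL/min
Patient B: CrCl = (140 − 33) × 70 / (72 × 3.6) = 7490.0 / 259.20 ≈ 28.9 mL/min
|107.2 − 28.9| = 78.3 mL/min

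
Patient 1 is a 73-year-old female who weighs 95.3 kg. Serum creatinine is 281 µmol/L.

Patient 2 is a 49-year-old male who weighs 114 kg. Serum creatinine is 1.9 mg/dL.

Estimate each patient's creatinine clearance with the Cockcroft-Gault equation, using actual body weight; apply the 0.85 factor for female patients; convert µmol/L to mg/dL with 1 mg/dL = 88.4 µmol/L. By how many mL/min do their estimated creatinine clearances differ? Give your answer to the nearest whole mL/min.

Patient 1: SCr = 281 / 88.4 = 3.179 mg/dL
Patient 1: CrCl = (140 − 73) × 95.3 / (72 × 3.179) × 0.85 = 6385.1 / 228.89 × 0.85 ≈ 23.7 mL/min
Patient 2: CrCl = (140 − 49) × 114 / (72 × 1.9) = 10374.0 / 136.80 ≈ 75.8 mL/min
|23.7 − 75.8| = 52.1 mL/min

52 mL/min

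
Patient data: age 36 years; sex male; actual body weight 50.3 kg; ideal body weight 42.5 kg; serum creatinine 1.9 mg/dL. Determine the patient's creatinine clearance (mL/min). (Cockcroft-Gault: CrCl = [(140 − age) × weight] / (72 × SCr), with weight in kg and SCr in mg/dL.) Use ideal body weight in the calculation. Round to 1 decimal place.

CrCl = (140 − 36) × 42.5 / (72 × 1.9) = 4420.0 / 136.80 ≈ 32.3 mL/min

32.3 mL/min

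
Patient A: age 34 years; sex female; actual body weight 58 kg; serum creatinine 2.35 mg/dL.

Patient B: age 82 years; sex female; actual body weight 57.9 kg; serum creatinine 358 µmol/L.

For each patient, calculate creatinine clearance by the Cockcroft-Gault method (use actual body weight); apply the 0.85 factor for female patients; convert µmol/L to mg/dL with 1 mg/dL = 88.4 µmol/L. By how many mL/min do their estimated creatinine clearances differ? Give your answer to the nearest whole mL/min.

Patient A: CrCl = (140 − 34) × 58 / (72 × 2.35) × 0.85 = 6148.0 / 169.20 × 0.85 ≈ 30.9 mL/min
Patient B: SCr = 358 / 88.4 = 4.05 mg/dL
Patient B: CrCl = (140 − 82) × 57.9 / (72 × 4.05) × 0.85 = 3358.2 / 291.60 × 0.85 ≈ 9.8 mL/min
|30.9 − 9.8| = 21.1 mL/min

21 mL/min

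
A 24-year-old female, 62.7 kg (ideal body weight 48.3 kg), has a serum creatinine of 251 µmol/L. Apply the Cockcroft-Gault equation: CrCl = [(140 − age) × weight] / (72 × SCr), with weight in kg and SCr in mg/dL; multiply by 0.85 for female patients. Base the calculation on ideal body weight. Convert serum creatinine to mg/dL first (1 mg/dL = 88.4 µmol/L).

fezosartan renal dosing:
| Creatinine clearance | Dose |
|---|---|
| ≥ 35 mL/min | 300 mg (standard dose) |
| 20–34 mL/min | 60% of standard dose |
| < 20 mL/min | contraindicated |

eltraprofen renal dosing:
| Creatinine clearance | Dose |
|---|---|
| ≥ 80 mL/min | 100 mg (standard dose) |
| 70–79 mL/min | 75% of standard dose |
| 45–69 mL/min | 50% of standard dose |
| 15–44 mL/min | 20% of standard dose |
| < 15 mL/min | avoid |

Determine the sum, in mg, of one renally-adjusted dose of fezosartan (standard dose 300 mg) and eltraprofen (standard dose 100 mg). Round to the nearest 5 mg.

200 mg

SCr = 251 / 88.4 = 2.839 mg/dL
CrCl = (140 − 24) × 48.3 / (72 × 2.839) × 0.85 = 5602.8 / 204.41 × 0.85 ≈ 23.3 mL/min
CrCl ≈ 23 mL/min.
fezosartan: 20–34 mL/min → 60% of 300 mg = 180 mg.
eltraprofen: 15–44 mL/min → 20% of 100 mg = 20 mg.
Total = 180 + 20 = 200 mg.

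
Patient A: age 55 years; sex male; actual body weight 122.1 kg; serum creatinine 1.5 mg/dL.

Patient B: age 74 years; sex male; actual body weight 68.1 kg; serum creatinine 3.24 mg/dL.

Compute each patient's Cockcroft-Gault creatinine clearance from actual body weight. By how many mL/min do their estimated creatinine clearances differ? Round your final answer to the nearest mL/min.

77 mL/min

Patient A: CrCl = (140 − 55) × 122.1 / (72 × 1.5) = 10378.5 / 108.00 ≈ 96.1 mL/min
Patient B: CrCl = (140 − 74) × 68.1 / (72 × 3.24) = 4494.6 / 233.28 ≈ 19.3 mL/min
|96.1 − 19.3| = 76.8 mL/min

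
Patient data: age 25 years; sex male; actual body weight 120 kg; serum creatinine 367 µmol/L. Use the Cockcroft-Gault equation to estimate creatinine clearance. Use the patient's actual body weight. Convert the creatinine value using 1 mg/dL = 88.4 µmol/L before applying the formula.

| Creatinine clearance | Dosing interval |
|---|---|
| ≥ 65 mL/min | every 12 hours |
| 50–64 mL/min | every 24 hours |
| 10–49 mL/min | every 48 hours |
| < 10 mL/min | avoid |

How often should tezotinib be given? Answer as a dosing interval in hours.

every 48 hours

SCr = 367 / 88.4 = 4.152 mg/dL
CrCl = (140 − 25) × 120 / (72 × 4.152) = 13800.0 / 298.94 ≈ 46.2 mL/min
CrCl ≈ 46 mL/min → bracket 10–49 mL/min → every 48 hours.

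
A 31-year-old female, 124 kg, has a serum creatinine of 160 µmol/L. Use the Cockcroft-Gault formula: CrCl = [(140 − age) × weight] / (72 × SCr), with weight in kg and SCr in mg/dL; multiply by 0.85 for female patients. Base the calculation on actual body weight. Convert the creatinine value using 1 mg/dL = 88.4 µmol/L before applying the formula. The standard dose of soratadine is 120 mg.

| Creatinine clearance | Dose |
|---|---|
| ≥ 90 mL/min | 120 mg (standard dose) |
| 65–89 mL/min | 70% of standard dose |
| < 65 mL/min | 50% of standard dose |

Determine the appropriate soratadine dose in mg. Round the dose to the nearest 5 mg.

85 mg

SCr = 160 / 88.4 = 1.81 mg/dL
CrCl = (140 − 31) × 124 / (72 × 1.81) × 0.85 = 13516.0 / 130.32 × 0.85 ≈ 88.2 mL/min
CrCl ≈ 88 mL/min → bracket 65–89 mL/min.
70% of 120 mg = 84 mg → 85 mg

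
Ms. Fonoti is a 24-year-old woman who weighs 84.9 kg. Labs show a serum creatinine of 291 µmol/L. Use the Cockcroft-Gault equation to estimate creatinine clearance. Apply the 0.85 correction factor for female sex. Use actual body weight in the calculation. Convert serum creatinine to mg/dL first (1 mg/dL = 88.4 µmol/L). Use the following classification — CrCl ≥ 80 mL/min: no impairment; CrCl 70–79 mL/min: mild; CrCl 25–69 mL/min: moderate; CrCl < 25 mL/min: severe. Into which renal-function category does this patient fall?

SCr = 291 / 88.4 = 3.292 mg/dL
CrCl = (140 − 24) × 84.9 / (72 × 3.292) × 0.85 = 9848.4 / 237.02 × 0.85 ≈ 35.3 mL/min
35 mL/min falls in the 'moderate' range.

moderate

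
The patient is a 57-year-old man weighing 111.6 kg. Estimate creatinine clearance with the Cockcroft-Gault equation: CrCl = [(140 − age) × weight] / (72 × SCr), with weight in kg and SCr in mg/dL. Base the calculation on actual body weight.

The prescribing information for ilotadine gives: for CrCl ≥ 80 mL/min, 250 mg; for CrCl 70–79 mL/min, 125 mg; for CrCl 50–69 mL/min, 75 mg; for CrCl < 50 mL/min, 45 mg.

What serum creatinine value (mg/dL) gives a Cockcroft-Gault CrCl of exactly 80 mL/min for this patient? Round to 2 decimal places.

1.61 mg/dL

Standard dose requires CrCl ≥ 80 mL/min.
Set (140 − 57) × 111.6 / (72 × SCr) = 80
SCr = (140 − 57) × 111.6 / (72 × 80) = 1.608 mg/dL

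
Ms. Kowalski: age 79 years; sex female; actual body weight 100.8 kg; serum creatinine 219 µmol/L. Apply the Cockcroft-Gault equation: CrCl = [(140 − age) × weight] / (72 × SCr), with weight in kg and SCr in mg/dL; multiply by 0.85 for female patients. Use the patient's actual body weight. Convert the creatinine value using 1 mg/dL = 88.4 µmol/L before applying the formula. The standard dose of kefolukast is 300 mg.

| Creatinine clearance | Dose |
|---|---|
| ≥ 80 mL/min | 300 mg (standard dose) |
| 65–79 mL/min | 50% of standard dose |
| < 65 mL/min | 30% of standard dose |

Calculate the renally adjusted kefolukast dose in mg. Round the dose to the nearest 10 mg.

90 mg

SCr = 219 / 88.4 = 2.477 mg/dL
CrCl = (140 − 79) × 100.8 / (72 × 2.477) × 0.85 = 6148.8 / 178.34 × 0.85 ≈ 29.3 mL/min
CrCl ≈ 29 mL/min → bracket < 65 mL/min.
30% of 300 mg = 90 mg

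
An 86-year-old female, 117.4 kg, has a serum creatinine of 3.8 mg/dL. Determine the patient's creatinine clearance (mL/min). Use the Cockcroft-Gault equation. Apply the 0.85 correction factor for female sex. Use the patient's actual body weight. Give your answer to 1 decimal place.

19.7 mL/min

CrCl = (140 − 86) × 117.4 / (72 × 3.8) × 0.85 = 6339.6 / 273.60 × 0.85 ≈ 19.7 mL/min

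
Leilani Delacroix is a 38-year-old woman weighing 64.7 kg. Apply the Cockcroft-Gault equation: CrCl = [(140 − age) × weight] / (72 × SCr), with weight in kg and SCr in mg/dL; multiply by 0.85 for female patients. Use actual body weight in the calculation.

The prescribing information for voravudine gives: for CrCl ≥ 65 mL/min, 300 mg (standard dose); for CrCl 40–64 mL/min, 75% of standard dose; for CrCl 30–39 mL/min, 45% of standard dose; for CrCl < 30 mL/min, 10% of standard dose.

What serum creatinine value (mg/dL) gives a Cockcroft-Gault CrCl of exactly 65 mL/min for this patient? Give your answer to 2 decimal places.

1.20 mg/dL

Standard dose requires CrCl ≥ 65 mL/min.
Set (140 − 38) × 64.7 × 0.85 / (72 × SCr) = 65
SCr = (140 − 38) × 64.7 × 0.85 / (72 × 65) = 1.199 mg/dL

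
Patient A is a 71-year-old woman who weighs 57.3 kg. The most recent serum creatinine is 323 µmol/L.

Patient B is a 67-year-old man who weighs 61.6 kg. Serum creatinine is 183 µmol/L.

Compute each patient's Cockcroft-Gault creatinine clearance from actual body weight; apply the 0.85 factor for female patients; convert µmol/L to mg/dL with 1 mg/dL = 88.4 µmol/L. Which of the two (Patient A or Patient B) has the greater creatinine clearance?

Patient B

Patient A: SCr = 323 / 88.4 = 3.654 mg/dL
Patient A: CrCl = (140 − 71) × 57.3 / (72 × 3.654) × 0.85 = 3953.7 / 263.09 × 0.85 ≈ 12.8 mL/min
Patient B: SCr = 183 / 88.4 = 2.07 mg/dL
Patient B: CrCl = (140 − 67) × 61.6 / (72 × 2.07) = 4496.8 / 149.04 ≈ 30.2 mL/min
12.8 vs 30.2 mL/min → Patient B is higher.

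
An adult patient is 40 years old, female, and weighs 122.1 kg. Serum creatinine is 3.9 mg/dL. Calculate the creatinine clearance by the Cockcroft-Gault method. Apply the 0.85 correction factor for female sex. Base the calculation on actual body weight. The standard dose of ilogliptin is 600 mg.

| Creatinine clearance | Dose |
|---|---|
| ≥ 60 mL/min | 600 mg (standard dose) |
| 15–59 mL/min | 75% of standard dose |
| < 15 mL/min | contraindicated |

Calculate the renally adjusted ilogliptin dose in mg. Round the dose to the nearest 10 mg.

CrCl = (140 − 40) × 122.1 / (72 × 3.9) × 0.85 = 12210.0 / 280.80 × 0.85 ≈ 37.0 mL/min
CrCl ≈ 37 mL/min → bracket 15–59 mL/min.
75% of 600 mg = 450 mg

450 mg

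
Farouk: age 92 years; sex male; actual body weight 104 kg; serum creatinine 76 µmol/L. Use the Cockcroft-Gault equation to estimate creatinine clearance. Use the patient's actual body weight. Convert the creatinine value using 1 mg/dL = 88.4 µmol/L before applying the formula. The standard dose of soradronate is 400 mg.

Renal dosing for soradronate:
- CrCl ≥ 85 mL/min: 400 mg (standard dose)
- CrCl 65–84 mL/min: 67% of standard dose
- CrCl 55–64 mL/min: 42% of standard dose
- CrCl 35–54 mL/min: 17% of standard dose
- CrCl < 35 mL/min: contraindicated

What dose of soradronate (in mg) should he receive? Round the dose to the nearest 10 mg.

SCr = 76 / 88.4 = 0.86 mg/dL
CrCl = (140 − 92) × 104 / (72 × 0.86) = 4992.0 / 61.92 ≈ 80.6 mL/min
CrCl ≈ 81 mL/min → bracket 65–84 mL/min.
67% of 400 mg = 268 mg → 270 mg

270 mg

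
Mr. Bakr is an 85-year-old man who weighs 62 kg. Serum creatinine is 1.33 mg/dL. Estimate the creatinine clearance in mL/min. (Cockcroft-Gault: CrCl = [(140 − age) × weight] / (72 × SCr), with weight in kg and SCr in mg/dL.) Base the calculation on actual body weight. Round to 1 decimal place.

35.6 mL/min

CrCl = (140 − 85) × 62 / (72 × 1.33) = 3410.0 / 95.76 ≈ 35.6 mL/min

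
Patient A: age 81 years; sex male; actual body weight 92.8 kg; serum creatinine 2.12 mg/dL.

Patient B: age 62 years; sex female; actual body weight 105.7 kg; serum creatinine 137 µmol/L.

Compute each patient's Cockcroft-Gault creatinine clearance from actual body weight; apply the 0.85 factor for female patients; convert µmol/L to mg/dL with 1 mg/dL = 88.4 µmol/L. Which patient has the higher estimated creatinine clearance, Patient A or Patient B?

Patient B

Patient A: CrCl = (140 − 81) × 92.8 / (72 × 2.12) = 5475.2 / 152.64 ≈ 35.9 mL/min
Patient B: SCr = 137 / 88.4 = 1.55 mg/dL
Patient B: CrCl = (140 − 62) × 105.7 / (72 × 1.55) × 0.85 = 8244.6 / 111.60 × 0.85 ≈ 62.8 mL/min
35.9 vs 62.8 mL/min → Patient B is higher.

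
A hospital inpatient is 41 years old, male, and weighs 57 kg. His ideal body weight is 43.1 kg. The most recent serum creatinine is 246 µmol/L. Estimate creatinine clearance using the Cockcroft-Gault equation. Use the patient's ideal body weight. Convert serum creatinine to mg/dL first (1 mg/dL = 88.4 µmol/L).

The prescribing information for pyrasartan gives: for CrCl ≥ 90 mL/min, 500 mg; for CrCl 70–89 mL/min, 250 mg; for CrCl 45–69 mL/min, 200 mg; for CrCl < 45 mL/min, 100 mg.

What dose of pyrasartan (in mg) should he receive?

SCr = 246 / 88.4 = 2.783 mg/dL
CrCl = (140 − 41) × 43.1 / (72 × 2.783) = 4266.9 / 200.38 ≈ 21.3 mL/min
CrCl ≈ 21 mL/min → bracket < 45 mL/min.
Dose for this bracket: 100 mg.

100 mg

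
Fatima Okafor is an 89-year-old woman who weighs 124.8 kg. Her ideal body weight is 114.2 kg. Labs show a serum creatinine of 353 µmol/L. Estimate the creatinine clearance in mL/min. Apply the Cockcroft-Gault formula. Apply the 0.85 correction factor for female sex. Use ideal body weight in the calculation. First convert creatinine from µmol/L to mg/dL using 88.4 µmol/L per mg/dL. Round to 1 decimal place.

17.2 mL/min

SCr = 353 / 88.4 = 3.993 mg/dL
CrCl = (140 − 89) × 114.2 / (72 × 3.993) × 0.85 = 5824.2 / 287.50 × 0.85 ≈ 17.2 mL/min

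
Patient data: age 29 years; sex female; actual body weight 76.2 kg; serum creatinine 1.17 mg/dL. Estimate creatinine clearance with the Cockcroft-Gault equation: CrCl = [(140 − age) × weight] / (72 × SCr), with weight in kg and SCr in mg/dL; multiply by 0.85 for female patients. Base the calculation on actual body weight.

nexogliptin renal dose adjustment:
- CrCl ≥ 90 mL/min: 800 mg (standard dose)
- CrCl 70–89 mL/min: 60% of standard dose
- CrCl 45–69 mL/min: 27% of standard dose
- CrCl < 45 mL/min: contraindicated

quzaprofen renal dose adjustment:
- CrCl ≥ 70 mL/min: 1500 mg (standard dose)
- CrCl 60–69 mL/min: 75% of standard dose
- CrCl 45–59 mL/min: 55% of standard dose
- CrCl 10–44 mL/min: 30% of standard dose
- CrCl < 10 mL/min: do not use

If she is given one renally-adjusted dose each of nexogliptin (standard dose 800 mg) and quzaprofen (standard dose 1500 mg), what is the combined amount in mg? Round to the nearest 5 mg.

1980 mg

CrCl = (140 − 29) × 76.2 / (72 × 1.17) × 0.85 = 8458.2 / 84.24 × 0.85 ≈ 85.3 mL/min
CrCl ≈ 85 mL/min.
nexogliptin: 70–89 mL/min → 60% of 800 mg = 480 mg.
quzaprofen: ≥ 70 mL/min → 100% of 1500 mg = 1500 mg.
Total = 480 + 1500 = 1980 mg.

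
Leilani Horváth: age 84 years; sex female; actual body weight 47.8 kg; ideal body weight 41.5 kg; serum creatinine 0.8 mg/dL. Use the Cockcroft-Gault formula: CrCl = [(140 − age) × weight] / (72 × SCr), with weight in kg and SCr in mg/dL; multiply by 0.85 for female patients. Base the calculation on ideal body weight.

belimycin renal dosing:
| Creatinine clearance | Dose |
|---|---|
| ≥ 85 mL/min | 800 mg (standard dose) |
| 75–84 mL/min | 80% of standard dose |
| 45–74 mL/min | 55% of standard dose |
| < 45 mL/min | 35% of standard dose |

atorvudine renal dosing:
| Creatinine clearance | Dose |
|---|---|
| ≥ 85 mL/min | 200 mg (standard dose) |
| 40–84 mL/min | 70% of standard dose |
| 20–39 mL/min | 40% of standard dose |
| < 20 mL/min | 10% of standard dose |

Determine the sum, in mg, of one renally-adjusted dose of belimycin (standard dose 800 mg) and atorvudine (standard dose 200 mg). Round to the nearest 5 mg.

CrCl = (140 − 84) × 41.5 / (72 × 0.8) × 0.85 = 2324.0 / 57.60 × 0.85 ≈ 34.3 mL/min
CrCl ≈ 34 mL/min.
belimycin: < 45 mL/min → 35% of 800 mg = 280 mg.
atorvudine: 20–39 mL/min → 40% of 200 mg = 80 mg.
Total = 280 + 80 = 360 mg.

360 mg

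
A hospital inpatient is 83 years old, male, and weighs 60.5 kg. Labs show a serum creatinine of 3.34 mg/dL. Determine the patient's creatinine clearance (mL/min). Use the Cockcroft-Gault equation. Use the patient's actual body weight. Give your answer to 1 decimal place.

CrCl = (140 − 83) × 60.5 / (72 × 3.34) = 3448.5 / 240.48 ≈ 14.3 mL/min

14.3 mL/min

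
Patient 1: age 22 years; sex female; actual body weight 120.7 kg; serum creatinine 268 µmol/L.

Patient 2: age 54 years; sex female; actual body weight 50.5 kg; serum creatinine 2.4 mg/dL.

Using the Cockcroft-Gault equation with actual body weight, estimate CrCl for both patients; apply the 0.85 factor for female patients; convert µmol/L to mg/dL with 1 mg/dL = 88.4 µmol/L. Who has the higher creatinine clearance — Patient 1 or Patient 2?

Patient 1: SCr = 268 / 88.4 = 3.032 mg/dL
Patient 1: CrCl = (140 − 22) × 120.7 / (72 × 3.032) × 0.85 = 14242.6 / 218.30 × 0.85 ≈ 55.5 mL/min
Patient 2: CrCl = (140 − 54) × 50.5 / (72 × 2.4) × 0.85 = 4343.0 / 172.80 × 0.85 ≈ 21.4 mL/min
55.5 vs 21.4 mL/min → Patient 1 is higher.

Patient 1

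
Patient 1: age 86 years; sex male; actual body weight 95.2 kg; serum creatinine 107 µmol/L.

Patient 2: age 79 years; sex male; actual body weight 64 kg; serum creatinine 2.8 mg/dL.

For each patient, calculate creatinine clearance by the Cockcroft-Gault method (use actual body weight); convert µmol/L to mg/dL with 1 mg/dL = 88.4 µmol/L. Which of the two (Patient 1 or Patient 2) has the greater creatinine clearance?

Patient 1

Patient 1: SCr = 107 / 88.4 = 1.21 mg/dL
Patient 1: CrCl = (140 − 86) × 95.2 / (72 × 1.21) = 5140.8 / 87.12 ≈ 59.0 mL/min
Patient 2: CrCl = (140 − 79) × 64 / (72 × 2.8) = 3904.0 / 201.60 ≈ 19.4 mL/min
59.0 vs 19.4 mL/min → Patient 1 is higher.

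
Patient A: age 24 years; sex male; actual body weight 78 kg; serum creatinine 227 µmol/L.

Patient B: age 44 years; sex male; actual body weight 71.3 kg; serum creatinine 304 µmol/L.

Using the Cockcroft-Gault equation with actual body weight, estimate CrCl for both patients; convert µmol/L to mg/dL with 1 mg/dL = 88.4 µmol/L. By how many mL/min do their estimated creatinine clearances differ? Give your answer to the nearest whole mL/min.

21 mL/min

Patient A: SCr = 227 / 88.4 = 2.568 mg/dL
Patient A: CrCl = (140 − 24) × 78 / (72 × 2.568) = 9048.0 / 184.90 ≈ 48.9 mL/min
Patient B: SCr = 304 / 88.4 = 3.439 mg/dL
Patient B: CrCl = (140 − 44) × 71.3 / (72 × 3.439) = 6844.8 / 247.61 ≈ 27.6 mL/min
|48.9 − 27.6| = 21.3 mL/min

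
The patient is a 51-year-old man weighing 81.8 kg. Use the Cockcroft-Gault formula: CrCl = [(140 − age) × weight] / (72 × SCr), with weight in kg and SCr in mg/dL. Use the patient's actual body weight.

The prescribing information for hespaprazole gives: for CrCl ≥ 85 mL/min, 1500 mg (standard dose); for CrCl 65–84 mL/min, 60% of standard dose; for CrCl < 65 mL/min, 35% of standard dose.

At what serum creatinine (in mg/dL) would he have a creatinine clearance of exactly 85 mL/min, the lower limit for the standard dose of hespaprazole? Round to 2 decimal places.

Standard dose requires CrCl ≥ 85 mL/min.
Set (140 − 51) × 81.8 / (72 × SCr) = 85
SCr = (140 − 51) × 81.8 / (72 × 85) = 1.190 mg/dL

1.19 mg/dL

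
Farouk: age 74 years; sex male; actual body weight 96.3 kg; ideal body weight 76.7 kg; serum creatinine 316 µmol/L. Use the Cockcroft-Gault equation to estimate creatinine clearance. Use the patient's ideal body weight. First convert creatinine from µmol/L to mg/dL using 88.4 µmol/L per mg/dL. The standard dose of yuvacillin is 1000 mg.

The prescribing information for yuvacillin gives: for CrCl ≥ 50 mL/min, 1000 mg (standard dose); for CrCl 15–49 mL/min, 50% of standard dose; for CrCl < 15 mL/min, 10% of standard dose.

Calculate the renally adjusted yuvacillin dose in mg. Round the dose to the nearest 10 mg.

SCr = 316 / 88.4 = 3.575 mg/dL
CrCl = (140 − 74) × 76.7 / (72 × 3.575) = 5062.2 / 257.40 ≈ 19.7 mL/min
CrCl ≈ 20 mL/min → bracket 15–49 mL/min.
50% of 1000 mg = 500 mg

500 mg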